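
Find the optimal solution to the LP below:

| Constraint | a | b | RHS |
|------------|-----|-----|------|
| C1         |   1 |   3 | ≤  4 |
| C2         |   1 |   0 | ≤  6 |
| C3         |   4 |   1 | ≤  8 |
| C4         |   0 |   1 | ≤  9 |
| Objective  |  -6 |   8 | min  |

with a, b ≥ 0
Each vertex is the intersection of two constraint boundaries that also satisfies all remaining constraints:
  a = 0 and b = 0 → (0, 0)
  4a + b = 8 and b = 0 → (2, 0)
  a + 3b = 4 and 4a + b = 8 → (1.818, 0.7273)
  a + 3b = 4 and a = 0 → (0, 1.333)

Evaluating z = -6a + 8b at each vertex:
  (0, 0): z = 0
  (2, 0): z = -12
  (1.818, 0.7273): z = -5.091
  (0, 1.333): z = 10.67

The minimum is at (2, 0) with z = -12.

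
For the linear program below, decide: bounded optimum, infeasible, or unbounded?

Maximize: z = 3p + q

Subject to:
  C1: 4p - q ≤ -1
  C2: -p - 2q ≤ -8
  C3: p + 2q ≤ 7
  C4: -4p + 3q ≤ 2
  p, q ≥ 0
C3 requires p + 2q ≤ 7, while C2 (-p - 2q ≤ -8) is equivalent to p + 2q ≥ 8. Together they would need 8 ≤ p + 2q ≤ 7, which is impossible since 8 > 7. No point satisfies all constraints.

Infeasible: no point satisfies all constraints simultaneously.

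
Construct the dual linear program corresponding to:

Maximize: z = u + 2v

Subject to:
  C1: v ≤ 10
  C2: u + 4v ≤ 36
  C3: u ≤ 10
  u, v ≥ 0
Minimize: z = 10y1 + 36y2 + 10y3

Subject to:
  C1: -y2 - y3 ≤ -1
  C2: -y1 - 4y2 ≤ -2
  y1, y2, y3 ≥ 0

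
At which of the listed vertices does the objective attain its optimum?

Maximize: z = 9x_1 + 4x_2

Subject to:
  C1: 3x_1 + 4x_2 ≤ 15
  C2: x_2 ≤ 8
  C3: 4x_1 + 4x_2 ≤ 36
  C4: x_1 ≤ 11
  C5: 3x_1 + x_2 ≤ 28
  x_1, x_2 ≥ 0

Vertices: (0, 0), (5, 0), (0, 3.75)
(5, 0) with z = 45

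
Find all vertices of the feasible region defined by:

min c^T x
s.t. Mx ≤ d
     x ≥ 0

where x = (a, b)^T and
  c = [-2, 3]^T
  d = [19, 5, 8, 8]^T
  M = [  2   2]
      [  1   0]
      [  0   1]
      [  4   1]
Each vertex is the intersection of two constraint boundaries that also satisfies all remaining constraints:
  a = 0 and b = 0 → (0, 0)
  4a + b = 8 and b = 0 → (2, 0)
  b = 8 and 4a + b = 8 → (0, 8)

Vertices: (0, 0), (2, 0), (0, 8)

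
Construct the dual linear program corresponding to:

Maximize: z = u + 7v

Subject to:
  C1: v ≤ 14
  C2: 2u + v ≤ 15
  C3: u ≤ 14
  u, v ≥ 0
Minimize: z = 14y1 + 15y2 + 14y3

Subject to:
  C1: -2y2 - y3 ≤ -1
  C2: -y1 - y2 ≤ -7
  y1, y2, y3 ≥ 0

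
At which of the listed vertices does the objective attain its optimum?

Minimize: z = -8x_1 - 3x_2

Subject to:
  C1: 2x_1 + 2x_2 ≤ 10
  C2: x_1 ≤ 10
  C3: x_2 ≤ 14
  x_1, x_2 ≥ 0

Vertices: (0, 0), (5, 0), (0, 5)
(5, 0) with z = -40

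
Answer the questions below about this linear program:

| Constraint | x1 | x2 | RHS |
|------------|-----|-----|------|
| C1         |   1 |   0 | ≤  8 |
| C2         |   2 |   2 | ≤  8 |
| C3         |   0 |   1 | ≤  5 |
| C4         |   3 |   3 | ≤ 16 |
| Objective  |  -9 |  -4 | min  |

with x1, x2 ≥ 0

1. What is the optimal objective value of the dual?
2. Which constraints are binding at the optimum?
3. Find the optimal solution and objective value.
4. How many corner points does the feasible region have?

1. -36 (by strong duality, equal to the primal optimum)
2. C2, x2 ≥ 0
3. x1 = 4, x2 = 0, z = -36
4. 3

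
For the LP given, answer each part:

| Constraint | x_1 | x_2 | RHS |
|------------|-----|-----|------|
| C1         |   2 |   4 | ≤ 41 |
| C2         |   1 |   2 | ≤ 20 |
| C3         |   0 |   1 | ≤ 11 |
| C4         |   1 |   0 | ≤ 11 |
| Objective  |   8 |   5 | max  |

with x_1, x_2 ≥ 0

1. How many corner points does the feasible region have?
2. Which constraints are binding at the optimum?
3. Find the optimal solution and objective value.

1. 4
2. C2, C4
3. x_1 = 11, x_2 = 4.5, z = 110.5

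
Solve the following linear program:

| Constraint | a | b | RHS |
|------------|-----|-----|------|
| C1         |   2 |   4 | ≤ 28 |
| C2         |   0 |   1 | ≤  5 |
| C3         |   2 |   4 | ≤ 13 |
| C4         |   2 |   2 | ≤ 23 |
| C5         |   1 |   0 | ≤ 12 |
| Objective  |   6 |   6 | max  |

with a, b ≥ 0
a = 6.5, b = 0, z = 39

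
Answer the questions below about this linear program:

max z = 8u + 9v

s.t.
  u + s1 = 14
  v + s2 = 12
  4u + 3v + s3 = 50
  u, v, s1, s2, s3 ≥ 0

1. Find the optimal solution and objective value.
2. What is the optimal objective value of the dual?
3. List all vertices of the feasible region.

1. u = 3.5, v = 12, z = 136
2. 136 (by strong duality, equal to the primal optimum)
3. (0, 0), (12.5, 0), (3.5, 12), (0, 12)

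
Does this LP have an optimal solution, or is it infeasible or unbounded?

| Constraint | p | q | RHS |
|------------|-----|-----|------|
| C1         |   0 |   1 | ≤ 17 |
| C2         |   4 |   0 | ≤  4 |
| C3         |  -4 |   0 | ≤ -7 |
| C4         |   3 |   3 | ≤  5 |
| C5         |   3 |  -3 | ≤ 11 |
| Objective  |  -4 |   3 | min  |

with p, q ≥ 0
C2 requires 4p ≤ 4, while C3 (-4p ≤ -7) is equivalent to 4p ≥ 7. Together they would need 7 ≤ 4p ≤ 4, which is impossible since 7 > 4. No point satisfies all constraints.

Infeasible: no point satisfies all constraints simultaneously.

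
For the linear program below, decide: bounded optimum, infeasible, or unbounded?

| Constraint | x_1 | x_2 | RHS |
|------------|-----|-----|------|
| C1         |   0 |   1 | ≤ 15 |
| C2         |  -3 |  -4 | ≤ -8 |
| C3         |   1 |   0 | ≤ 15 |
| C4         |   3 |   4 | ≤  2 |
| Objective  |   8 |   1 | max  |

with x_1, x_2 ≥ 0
C4 requires 3x_1 + 4x_2 ≤ 2, while C2 (-3x_1 - 4x_2 ≤ -8) is equivalent to 3x_1 + 4x_2 ≥ 8. Together they would need 8 ≤ 3x_1 + 4x_2 ≤ 2, which is impossible since 8 > 2. No point satisfies all constraints.

Infeasible: no point satisfies all constraints simultaneously.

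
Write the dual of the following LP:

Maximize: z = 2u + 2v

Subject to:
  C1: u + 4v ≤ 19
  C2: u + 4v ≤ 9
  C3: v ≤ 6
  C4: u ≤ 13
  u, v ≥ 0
Minimize: z = 19y1 + 9y2 + 6y3 + 13y4

Subject to:
  C1: -y1 - y2 - y4 ≤ -2
  C2: -4y1 - 4y2 - y3 ≤ -2
  y1, y2, y3, y4 ≥ 0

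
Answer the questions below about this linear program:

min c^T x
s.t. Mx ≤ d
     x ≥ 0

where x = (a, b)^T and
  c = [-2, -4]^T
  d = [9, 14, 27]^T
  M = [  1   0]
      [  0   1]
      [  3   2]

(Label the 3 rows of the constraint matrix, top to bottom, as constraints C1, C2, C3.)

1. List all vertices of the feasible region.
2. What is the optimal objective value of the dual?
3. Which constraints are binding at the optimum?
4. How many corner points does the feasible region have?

1. (0, 0), (9, 0), (0, 13.5)
2. -54 (by strong duality, equal to the primal optimum)
3. C3, a ≥ 0
4. 3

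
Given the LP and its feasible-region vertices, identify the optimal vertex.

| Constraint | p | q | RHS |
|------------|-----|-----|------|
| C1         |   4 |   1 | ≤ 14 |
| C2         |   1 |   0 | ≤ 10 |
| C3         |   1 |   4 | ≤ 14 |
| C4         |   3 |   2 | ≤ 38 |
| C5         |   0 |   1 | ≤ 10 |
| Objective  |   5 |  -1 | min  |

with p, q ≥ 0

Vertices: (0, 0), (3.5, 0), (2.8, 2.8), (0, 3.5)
(0, 3.5) with z = -3.5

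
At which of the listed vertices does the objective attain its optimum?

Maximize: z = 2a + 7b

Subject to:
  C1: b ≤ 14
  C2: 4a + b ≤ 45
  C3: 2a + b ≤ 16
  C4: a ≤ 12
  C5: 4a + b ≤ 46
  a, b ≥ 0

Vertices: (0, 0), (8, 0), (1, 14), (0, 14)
Evaluating z = 2a + 7b at each vertex:
  (0, 0): z = 0
  (8, 0): z = 16
  (1, 14): z = 100
  (0, 14): z = 98

The largest value is z = 100, attained at (1, 14).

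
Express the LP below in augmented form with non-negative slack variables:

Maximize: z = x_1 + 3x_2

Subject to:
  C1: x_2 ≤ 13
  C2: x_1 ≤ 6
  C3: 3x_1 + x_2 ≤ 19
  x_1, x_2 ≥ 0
max z = x_1 + 3x_2

s.t.
  x_2 + s1 = 13
  x_1 + s2 = 6
  3x_1 + x_2 + s3 = 19
  x_1, x_2, s1, s2, s3 ≥ 0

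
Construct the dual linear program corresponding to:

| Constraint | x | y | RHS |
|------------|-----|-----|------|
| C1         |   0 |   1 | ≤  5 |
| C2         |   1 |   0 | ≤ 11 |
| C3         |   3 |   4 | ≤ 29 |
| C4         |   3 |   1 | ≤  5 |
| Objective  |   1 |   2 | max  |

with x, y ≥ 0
Minimize: z = 5y1 + 11y2 + 29y3 + 5y4

Subject to:
  C1: -y2 - 3y3 - 3y4 ≤ -1
  C2: -y1 - 4y3 - y4 ≤ -2
  y1, y2, y3, y4 ≥ 0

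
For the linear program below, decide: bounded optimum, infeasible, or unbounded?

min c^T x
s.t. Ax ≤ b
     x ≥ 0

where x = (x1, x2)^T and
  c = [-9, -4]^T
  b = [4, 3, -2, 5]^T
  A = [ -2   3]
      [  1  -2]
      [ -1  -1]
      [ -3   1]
Feasible point: (1, 1) satisfies every constraint, so the LP is feasible.
Direction d = (3, 2): for each constraint row a, a·d ≤ 0 —
  (-2)(3) + (3)(2) = 0 ≤ 0
  (1)(3) + (-2)(2) = -1 ≤ 0
  (-1)(3) + (-1)(2) = -5 ≤ 0
  (-3)(3) + (1)(2) = -7 ≤ 0
and d ≥ 0, so (1, 1) + t·d stays feasible for every t ≥ 0. Along this ray z = -9x1 - 4x2 changes by -35 per unit t, so z → −∞.

Unbounded — the objective can decrease without bound over the feasible region.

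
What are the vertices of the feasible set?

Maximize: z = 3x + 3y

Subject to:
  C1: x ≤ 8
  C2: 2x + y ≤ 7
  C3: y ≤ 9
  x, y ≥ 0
Each vertex is the intersection of two constraint boundaries that also satisfies all remaining constraints:
  x = 0 and y = 0 → (0, 0)
  2x + y = 7 and y = 0 → (3.5, 0)
  2x + y = 7 and x = 0 → (0, 7)

Vertices: (0, 0), (3.5, 0), (0, 7)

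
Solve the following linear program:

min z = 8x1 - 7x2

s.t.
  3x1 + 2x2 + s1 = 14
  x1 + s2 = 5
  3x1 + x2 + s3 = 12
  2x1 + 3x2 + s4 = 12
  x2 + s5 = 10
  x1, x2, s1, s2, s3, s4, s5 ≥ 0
x1 = 0, x2 = 4, z = -28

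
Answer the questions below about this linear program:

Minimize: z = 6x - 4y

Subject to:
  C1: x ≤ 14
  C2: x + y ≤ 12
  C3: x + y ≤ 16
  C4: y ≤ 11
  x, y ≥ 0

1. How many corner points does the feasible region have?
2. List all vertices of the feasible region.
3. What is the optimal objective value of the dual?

1. 4
2. (0, 0), (12, 0), (1, 11), (0, 11)
3. -44 (by strong duality, equal to the primal optimum)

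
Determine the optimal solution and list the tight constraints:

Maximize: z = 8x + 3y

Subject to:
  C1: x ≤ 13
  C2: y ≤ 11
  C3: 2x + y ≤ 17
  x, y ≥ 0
Optimal: x = 8.5, y = 0
Slack at optimum:
  C1: slack = 4.5
  C2: slack = 11
  C3: slack = 0 (binding)
  x ≥ 0: x = 8.5
  y ≥ 0: y = 0 (binding)
Binding constraints: C3, y ≥ 0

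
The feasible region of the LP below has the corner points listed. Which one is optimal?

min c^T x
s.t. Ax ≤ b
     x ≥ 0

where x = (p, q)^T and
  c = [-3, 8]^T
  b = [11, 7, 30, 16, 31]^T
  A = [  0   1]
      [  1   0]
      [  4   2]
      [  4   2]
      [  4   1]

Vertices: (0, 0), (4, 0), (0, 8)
(4, 0) with z = -12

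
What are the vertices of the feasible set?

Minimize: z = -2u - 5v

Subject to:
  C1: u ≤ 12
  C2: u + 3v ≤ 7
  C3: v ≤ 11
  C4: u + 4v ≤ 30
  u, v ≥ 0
Each vertex is the intersection of two constraint boundaries that also satisfies all remaining constraints:
  u = 0 and v = 0 → (0, 0)
  u + 3v = 7 and v = 0 → (7, 0)
  u + 3v = 7 and u = 0 → (0, 2.333)

Vertices: (0, 0), (7, 0), (0, 2.333)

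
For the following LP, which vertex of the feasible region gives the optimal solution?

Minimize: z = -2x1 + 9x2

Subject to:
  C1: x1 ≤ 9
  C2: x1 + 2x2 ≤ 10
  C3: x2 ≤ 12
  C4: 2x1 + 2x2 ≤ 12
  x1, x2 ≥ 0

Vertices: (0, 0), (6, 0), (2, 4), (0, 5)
(6, 0) with z = -12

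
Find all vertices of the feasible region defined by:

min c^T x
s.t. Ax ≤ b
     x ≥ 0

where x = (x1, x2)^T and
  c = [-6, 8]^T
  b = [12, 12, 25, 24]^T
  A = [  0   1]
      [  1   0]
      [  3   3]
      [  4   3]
Each vertex is the intersection of two constraint boundaries that also satisfies all remaining constraints:
  x1 = 0 and x2 = 0 → (0, 0)
  4x1 + 3x2 = 24 and x2 = 0 → (6, 0)
  4x1 + 3x2 = 24 and x1 = 0 → (0, 8)

Vertices: (0, 0), (6, 0), (0, 8)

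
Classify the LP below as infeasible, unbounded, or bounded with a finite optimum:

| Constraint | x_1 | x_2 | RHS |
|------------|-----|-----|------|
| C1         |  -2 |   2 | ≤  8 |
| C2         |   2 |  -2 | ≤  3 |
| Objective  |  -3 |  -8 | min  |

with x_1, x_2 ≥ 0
Feasible point: (0, 0) satisfies every constraint, so the LP is feasible.
Direction d = (1, 1): for each constraint row a, a·d ≤ 0 —
  (-2)(1) + (2)(1) = 0 ≤ 0
  (2)(1) + (-2)(1) = 0 ≤ 0
and d ≥ 0, so (0, 0) + t·d stays feasible for every t ≥ 0. Along this ray z = -3x_1 - 8x_2 changes by -11 per unit t, so z → −∞.

Unbounded — the objective can decrease without bound over the feasible region.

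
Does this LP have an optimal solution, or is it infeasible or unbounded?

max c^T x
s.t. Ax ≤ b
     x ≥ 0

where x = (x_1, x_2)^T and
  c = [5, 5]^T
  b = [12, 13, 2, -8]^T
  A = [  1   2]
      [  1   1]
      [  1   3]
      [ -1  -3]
One constraint requires x_1 + 3x_2 ≤ 2, while the constraint -x_1 - 3x_2 ≤ -8 is equivalent to x_1 + 3x_2 ≥ 8. Together they would need 8 ≤ x_1 + 3x_2 ≤ 2, which is impossible since 8 > 2. No point satisfies all constraints.

Infeasible — the constraint set is empty.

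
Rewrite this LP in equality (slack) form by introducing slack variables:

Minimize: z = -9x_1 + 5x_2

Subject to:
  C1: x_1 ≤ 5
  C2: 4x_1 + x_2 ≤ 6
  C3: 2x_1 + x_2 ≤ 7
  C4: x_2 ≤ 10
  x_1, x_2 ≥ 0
min z = -9x_1 + 5x_2

s.t.
  x_1 + s1 = 5
  4x_1 + x_2 + s2 = 6
  2x_1 + x_2 + s3 = 7
  x_2 + s4 = 10
  x_1, x_2, s1, s2, s3, s4 ≥ 0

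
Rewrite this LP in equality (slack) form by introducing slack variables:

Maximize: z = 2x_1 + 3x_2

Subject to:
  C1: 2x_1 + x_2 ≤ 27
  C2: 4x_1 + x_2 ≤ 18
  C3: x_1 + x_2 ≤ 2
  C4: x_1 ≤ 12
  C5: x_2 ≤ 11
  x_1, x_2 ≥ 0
max z = 2x_1 + 3x_2

s.t.
  2x_1 + x_2 + s1 = 27
  4x_1 + x_2 + s2 = 18
  x_1 + x_2 + s3 = 2
  x_1 + s4 = 12
  x_2 + s5 = 11
  x_1, x_2, s1, s2, s3, s4, s5 ≥ 0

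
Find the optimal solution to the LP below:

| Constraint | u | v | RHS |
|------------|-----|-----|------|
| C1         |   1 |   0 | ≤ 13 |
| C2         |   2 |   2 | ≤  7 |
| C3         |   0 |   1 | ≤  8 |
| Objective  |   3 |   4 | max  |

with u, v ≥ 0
Each vertex is the intersection of two constraint boundaries that also satisfies all remaining constraints:
  u = 0 and v = 0 → (0, 0)
  2u + 2v = 7 and v = 0 → (3.5, 0)
  2u + 2v = 7 and u = 0 → (0, 3.5)

Evaluating z = 3u + 4v at each vertex:
  (0, 0): z = 0
  (3.5, 0): z = 10.5
  (0, 3.5): z = 14

The maximum is at (0, 3.5) with z = 14.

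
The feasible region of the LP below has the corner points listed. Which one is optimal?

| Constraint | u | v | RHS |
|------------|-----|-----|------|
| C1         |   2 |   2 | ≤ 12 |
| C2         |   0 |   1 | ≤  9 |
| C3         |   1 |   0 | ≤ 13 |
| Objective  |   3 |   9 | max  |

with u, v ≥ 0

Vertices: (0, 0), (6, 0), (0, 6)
(0, 6) with z = 54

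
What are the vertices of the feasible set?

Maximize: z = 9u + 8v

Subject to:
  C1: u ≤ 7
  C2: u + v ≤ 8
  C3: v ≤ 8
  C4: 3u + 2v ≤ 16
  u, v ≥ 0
Each vertex is the intersection of two constraint boundaries that also satisfies all remaining constraints:
  u = 0 and v = 0 → (0, 0)
  3u + 2v = 16 and v = 0 → (5.333, 0)
  u + v = 8 and v = 8 → (0, 8)

Vertices: (0, 0), (5.333, 0), (0, 8)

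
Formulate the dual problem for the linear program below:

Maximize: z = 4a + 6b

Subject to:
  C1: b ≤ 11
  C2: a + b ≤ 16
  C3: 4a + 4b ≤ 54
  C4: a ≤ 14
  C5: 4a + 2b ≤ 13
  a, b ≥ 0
Minimize: z = 11y1 + 16y2 + 54y3 + 14y4 + 13y5

Subject to:
  C1: -y2 - 4y3 - y4 - 4y5 ≤ -4
  C2: -y1 - y2 - 4y3 - 2y5 ≤ -6
  y1, y2, y3, y4, y5 ≥ 0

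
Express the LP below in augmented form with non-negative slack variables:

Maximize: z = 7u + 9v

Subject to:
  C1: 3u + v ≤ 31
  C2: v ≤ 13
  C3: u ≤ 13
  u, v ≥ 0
max z = 7u + 9v

s.t.
  3u + v + s1 = 31
  v + s2 = 13
  u + s3 = 13
  u, v, s1, s2, s3 ≥ 0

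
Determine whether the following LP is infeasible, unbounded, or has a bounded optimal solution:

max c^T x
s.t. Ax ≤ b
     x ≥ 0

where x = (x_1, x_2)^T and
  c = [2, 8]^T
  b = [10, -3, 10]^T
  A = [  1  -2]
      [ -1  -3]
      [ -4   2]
Feasible point: (0, 1) satisfies every constraint, so the LP is feasible.
Direction d = (1, 1): for each constraint row a, a·d ≤ 0 —
  (1)(1) + (-2)(1) = -1 ≤ 0
  (-1)(1) + (-3)(1) = -4 ≤ 0
  (-4)(1) + (2)(1) = -2 ≤ 0
and d ≥ 0, so (0, 1) + t·d stays feasible for every t ≥ 0. Along this ray z = 2x_1 + 8x_2 changes by 10 per unit t, so z → +∞.

Unbounded: there is a feasible ray along which z → +∞.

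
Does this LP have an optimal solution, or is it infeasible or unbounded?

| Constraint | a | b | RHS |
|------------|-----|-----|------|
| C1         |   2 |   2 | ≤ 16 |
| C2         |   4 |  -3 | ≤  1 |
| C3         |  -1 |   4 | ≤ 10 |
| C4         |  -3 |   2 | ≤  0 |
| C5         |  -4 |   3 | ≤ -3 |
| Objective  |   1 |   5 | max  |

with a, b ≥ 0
C2 requires 4a - 3b ≤ 1, while C5 (-4a + 3b ≤ -3) is equivalent to 4a - 3b ≥ 3. Together they would need 3 ≤ 4a - 3b ≤ 1, which is impossible since 3 > 1. No point satisfies all constraints.

Infeasible — the constraint set is empty.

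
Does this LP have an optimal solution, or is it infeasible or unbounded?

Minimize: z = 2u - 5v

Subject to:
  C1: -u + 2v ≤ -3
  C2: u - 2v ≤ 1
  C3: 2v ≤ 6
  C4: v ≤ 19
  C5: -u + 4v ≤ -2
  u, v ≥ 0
C2 requires u - 2v ≤ 1, while C1 (-u + 2v ≤ -3) is equivalent to u - 2v ≥ 3. Together they would need 3 ≤ u - 2v ≤ 1, which is impossible since 3 > 1. No point satisfies all constraints.

The feasible region is empty; the LP is infeasible.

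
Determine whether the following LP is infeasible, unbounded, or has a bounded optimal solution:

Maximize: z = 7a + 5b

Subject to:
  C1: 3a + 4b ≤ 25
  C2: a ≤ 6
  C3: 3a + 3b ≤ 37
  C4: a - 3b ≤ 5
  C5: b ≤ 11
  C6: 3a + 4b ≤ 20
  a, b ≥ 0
The point (6, 0.5) satisfies every constraint, so the LP is feasible; the constraints give a ≤ 6 and b ≤ 11, which with a, b ≥ 0 keep the feasible region inside a bounded box. A feasible, bounded LP attains a finite optimum at a vertex.

Evaluating z = 7a + 5b at each vertex:
  (0, 0): z = 0
  (5, 0): z = 35
  (6, 0.3333): z = 43.67
  (6, 0.5): z = 44.5
  (0, 5): z = 25

Bounded optimum: z* = 44.5 at (6, 0.5).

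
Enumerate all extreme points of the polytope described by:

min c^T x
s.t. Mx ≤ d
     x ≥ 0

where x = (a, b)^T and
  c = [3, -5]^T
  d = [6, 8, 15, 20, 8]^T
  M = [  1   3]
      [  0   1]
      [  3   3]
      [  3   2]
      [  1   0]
Each vertex is the intersection of two constraint boundaries that also satisfies all remaining constraints:
  a = 0 and b = 0 → (0, 0)
  3a + 3b = 15 and b = 0 → (5, 0)
  a + 3b = 6 and 3a + 3b = 15 → (4.5, 0.5)
  a + 3b = 6 and a = 0 → (0, 2)

Vertices: (0, 0), (5, 0), (4.5, 0.5), (0, 2)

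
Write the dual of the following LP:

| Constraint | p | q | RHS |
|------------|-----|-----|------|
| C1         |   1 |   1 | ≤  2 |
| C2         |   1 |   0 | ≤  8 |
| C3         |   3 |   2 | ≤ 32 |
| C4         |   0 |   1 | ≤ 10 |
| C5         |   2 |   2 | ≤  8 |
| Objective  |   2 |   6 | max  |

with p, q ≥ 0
Minimize: z = 2y1 + 8y2 + 32y3 + 10y4 + 8y5

Subject to:
  C1: -y1 - y2 - 3y3 - 2y5 ≤ -2
  C2: -y1 - 2y3 - y4 - 2y5 ≤ -6
  y1, y2, y3, y4, y5 ≥ 0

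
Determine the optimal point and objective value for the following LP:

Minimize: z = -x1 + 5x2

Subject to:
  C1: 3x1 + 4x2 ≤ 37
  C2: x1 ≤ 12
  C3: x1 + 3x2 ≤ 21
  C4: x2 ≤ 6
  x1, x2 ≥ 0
x1 = 12, x2 = 0, z = -12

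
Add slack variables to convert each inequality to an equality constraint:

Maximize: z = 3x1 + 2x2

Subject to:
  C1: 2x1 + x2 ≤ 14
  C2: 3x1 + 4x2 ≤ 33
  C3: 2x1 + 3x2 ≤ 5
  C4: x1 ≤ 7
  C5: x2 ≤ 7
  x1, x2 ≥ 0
max z = 3x1 + 2x2

s.t.
  2x1 + x2 + s1 = 14
  3x1 + 4x2 + s2 = 33
  2x1 + 3x2 + s3 = 5
  x1 + s4 = 7
  x2 + s5 = 7
  x1, x2, s1, s2, s3, s4, s5 ≥ 0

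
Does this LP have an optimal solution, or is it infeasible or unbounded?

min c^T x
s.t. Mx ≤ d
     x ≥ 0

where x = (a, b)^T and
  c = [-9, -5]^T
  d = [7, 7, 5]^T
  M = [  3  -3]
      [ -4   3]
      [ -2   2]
Feasible point: (0, 0) satisfies every constraint, so the LP is feasible.
Direction d = (1, 1): for each constraint row a, a·d ≤ 0 —
  (3)(1) + (-3)(1) = 0 ≤ 0
  (-4)(1) + (3)(1) = -1 ≤ 0
  (-2)(1) + (2)(1) = 0 ≤ 0
and d ≥ 0, so (0, 0) + t·d stays feasible for every t ≥ 0. Along this ray z = -9a - 5b changes by -14 per unit t, so z → −∞.

Unbounded: there is a feasible ray along which z → −∞.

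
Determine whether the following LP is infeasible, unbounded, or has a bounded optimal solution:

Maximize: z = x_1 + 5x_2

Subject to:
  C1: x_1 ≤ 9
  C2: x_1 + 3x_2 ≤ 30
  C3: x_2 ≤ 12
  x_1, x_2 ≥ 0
The point (0, 10) satisfies every constraint, so the LP is feasible; the constraints give x_1 ≤ 9 and x_2 ≤ 12, which with x_1, x_2 ≥ 0 keep the feasible region inside a bounded box. A feasible, bounded LP attains a finite optimum at a vertex.

Evaluating z = x_1 + 5x_2 at each vertex:
  (0, 0): z = 0
  (9, 0): z = 9
  (9, 7): z = 44
  (0, 10): z = 50

Feasible with finite optimum z* = 50 at (0, 10).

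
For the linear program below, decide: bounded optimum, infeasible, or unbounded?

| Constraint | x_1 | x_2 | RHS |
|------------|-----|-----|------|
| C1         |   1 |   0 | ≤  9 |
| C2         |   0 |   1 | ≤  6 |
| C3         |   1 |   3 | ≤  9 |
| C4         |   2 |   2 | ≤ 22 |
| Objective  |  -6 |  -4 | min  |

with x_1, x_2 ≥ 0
The point (9, 0) satisfies every constraint, so the LP is feasible; the constraints give x_1 ≤ 9 and x_2 ≤ 6, which with x_1, x_2 ≥ 0 keep the feasible region inside a bounded box. A feasible, bounded LP attains a finite optimum at a vertex.

Evaluating z = -6x_1 - 4x_2 at each vertex:
  (0, 0): z = 0
  (9, 0): z = -54
  (0, 3): z = -12

Feasible with finite optimum z* = -54 at (9, 0).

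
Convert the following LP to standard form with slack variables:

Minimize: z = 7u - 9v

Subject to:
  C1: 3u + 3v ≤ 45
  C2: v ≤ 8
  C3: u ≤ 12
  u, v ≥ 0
min z = 7u - 9v

s.t.
  3u + 3v + s1 = 45
  v + s2 = 8
  u + s3 = 12
  u, v, s1, s2, s3 ≥ 0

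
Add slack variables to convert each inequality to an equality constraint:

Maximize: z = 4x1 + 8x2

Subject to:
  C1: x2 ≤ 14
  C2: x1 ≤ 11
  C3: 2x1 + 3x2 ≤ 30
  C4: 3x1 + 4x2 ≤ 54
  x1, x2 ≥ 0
max z = 4x1 + 8x2

s.t.
  x2 + s1 = 14
  x1 + s2 = 11
  2x1 + 3x2 + s3 = 30
  3x1 + 4x2 + s4 = 54
  x1, x2, s1, s2, s3, s4 ≥ 0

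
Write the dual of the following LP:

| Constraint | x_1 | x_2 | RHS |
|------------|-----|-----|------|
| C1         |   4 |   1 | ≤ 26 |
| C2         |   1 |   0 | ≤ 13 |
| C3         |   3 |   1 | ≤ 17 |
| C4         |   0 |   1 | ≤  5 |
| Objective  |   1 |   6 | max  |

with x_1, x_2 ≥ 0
Minimize: z = 26y1 + 13y2 + 17y3 + 5y4

Subject to:
  C1: -4y1 - y2 - 3y3 ≤ -1
  C2: -y1 - y3 - y4 ≤ -6
  y1, y2, y3, y4 ≥ 0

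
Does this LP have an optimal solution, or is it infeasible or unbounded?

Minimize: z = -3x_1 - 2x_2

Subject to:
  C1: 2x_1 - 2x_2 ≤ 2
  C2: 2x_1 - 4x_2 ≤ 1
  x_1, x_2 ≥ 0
Feasible point: (0, 0) satisfies every constraint, so the LP is feasible.
Direction d = (0, 1): for each constraint row a, a·d ≤ 0 —
  (2)(0) + (-2)(1) = -2 ≤ 0
  (2)(0) + (-4)(1) = -4 ≤ 0
and d ≥ 0, so (0, 0) + t·d stays feasible for every t ≥ 0. Along this ray z = -3x_1 - 2x_2 changes by -2 per unit t, so z → −∞.

The LP is unbounded; z can be made arbitrarily small.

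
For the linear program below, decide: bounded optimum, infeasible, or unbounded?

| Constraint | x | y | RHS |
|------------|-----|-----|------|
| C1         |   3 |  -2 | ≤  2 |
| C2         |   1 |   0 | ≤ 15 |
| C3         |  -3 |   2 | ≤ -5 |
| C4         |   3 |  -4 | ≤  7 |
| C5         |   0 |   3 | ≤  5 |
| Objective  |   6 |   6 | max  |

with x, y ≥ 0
C1 requires 3x - 2y ≤ 2, while C3 (-3x + 2y ≤ -5) is equivalent to 3x - 2y ≥ 5. Together they would need 5 ≤ 3x - 2y ≤ 2, which is impossible since 5 > 2. No point satisfies all constraints.

The feasible region is empty; the LP is infeasible.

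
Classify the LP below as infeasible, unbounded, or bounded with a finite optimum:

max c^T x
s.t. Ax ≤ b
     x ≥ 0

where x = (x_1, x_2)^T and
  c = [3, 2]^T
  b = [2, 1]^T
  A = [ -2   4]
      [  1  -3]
Feasible point: (0, 0) satisfies every constraint, so the LP is feasible.
Direction d = (2, 1): for each constraint row a, a·d ≤ 0 —
  (-2)(2) + (4)(1) = 0 ≤ 0
  (1)(2) + (-3)(1) = -1 ≤ 0
and d ≥ 0, so (0, 0) + t·d stays feasible for every t ≥ 0. Along this ray z = 3x_1 + 2x_2 changes by 8 per unit t, so z → +∞.

Unbounded: there is a feasible ray along which z → +∞.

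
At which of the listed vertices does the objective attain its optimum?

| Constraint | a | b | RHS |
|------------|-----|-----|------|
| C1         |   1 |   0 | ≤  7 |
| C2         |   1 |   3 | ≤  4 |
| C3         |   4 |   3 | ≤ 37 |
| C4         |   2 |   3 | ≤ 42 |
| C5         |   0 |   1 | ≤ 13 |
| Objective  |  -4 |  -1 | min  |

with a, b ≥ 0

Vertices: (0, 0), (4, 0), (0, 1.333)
(4, 0) with z = -16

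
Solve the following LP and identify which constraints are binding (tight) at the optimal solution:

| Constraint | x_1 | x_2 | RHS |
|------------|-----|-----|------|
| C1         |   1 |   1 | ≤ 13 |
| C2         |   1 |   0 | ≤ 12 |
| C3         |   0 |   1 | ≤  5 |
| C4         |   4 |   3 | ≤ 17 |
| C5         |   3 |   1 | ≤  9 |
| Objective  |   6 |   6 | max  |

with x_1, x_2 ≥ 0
Optimal: x_1 = 0.5, x_2 = 5
Binding: C3, C4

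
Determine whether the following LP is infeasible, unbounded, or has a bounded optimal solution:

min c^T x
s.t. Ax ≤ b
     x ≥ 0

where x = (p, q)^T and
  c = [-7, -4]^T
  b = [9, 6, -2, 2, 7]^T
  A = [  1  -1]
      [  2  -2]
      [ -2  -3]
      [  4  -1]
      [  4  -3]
Feasible point: (0, 1) satisfies every constraint, so the LP is feasible.
Direction d = (0, 1): for each constraint row a, a·d ≤ 0 —
  (1)(0) + (-1)(1) = -1 ≤ 0
  (2)(0) + (-2)(1) = -2 ≤ 0
  (-2)(0) + (-3)(1) = -3 ≤ 0
  (4)(0) + (-1)(1) = -1 ≤ 0
  (4)(0) + (-3)(1) = -3 ≤ 0
and d ≥ 0, so (0, 1) + t·d stays feasible for every t ≥ 0. Along this ray z = -7p - 4q changes by -4 per unit t, so z → −∞.

The LP is unbounded; z can be made arbitrarily small.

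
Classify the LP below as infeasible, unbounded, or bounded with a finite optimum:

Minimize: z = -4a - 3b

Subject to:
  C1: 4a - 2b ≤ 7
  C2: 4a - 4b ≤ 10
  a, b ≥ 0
Feasible point: (0, 0) satisfies every constraint, so the LP is feasible.
Direction d = (0, 1): for each constraint row a, a·d ≤ 0 —
  (4)(0) + (-2)(1) = -2 ≤ 0
  (4)(0) + (-4)(1) = -4 ≤ 0
and d ≥ 0, so (0, 0) + t·d stays feasible for every t ≥ 0. Along this ray z = -4a - 3b changes by -3 per unit t, so z → −∞.

The LP is unbounded; z can be made arbitrarily small.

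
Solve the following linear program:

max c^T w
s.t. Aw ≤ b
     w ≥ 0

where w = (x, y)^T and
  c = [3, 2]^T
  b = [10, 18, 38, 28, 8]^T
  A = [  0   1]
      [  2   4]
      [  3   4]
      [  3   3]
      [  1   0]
Each vertex is the intersection of two constraint boundaries that also satisfies all remaining constraints:
  x = 0 and y = 0 → (0, 0)
  x = 8 and y = 0 → (8, 0)
  2x + 4y = 18 and x = 8 → (8, 0.5)
  2x + 4y = 18 and x = 0 → (0, 4.5)

Evaluating z = 3x + 2y at each vertex:
  (0, 0): z = 0
  (8, 0): z = 24
  (8, 0.5): z = 25
  (0, 4.5): z = 9

The maximum is at (8, 0.5) with z = 25.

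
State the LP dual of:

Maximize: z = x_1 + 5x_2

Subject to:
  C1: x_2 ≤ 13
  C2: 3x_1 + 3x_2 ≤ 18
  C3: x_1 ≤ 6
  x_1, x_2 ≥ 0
Minimize: z = 13y1 + 18y2 + 6y3

Subject to:
  C1: -3y2 - y3 ≤ -1
  C2: -y1 - 3y2 ≤ -5
  y1, y2, y3 ≥ 0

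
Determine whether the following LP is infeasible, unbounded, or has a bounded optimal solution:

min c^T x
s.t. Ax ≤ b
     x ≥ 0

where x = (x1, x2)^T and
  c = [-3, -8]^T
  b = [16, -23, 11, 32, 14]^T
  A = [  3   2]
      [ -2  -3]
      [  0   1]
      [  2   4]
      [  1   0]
The point (0, 8) satisfies every constraint, so the LP is feasible; the constraints give x1 ≤ 14 and x2 ≤ 11, which with x1, x2 ≥ 0 keep the feasible region inside a bounded box. A feasible, bounded LP attains a finite optimum at a vertex.

Bounded optimum: z* = -64 at (0, 8).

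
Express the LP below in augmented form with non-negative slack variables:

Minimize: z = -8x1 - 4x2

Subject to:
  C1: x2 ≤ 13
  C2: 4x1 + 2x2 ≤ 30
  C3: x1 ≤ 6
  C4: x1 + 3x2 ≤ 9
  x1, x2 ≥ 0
min z = -8x1 - 4x2

s.t.
  x2 + s1 = 13
  4x1 + 2x2 + s2 = 30
  x1 + s3 = 6
  x1 + 3x2 + s4 = 9
  x1, x2, s1, s2, s3, s4 ≥ 0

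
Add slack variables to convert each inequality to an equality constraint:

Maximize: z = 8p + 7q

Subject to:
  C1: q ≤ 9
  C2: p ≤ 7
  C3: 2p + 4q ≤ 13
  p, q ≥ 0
max z = 8p + 7q

s.t.
  q + s1 = 9
  p + s2 = 7
  2p + 4q + s3 = 13
  p, q, s1, s2, s3 ≥ 0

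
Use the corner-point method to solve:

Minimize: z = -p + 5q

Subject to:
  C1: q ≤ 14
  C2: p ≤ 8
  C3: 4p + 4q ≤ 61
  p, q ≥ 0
Each vertex is the intersection of two constraint boundaries that also satisfies all remaining constraints:
  p = 0 and q = 0 → (0, 0)
  p = 8 and q = 0 → (8, 0)
  p = 8 and 4p + 4q = 61 → (8, 7.25)
  q = 14 and 4p + 4q = 61 → (1.25, 14)
  q = 14 and p = 0 → (0, 14)

Evaluating z = -p + 5q at each vertex:
  (0, 0): z = 0
  (8, 0): z = -8
  (8, 7.25): z = 28.25
  (1.25, 14): z = 68.75
  (0, 14): z = 70

The minimum is at (8, 0) with z = -8.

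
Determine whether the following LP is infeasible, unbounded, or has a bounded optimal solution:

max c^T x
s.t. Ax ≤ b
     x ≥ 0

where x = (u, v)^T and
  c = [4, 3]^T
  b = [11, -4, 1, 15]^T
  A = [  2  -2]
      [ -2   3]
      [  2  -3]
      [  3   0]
One constraint requires 2u - 3v ≤ 1, while the constraint -2u + 3v ≤ -4 is equivalent to 2u - 3v ≥ 4. Together they would need 4 ≤ 2u - 3v ≤ 1, which is impossible since 4 > 1. No point satisfies all constraints.

Infeasible: no point satisfies all constraints simultaneously.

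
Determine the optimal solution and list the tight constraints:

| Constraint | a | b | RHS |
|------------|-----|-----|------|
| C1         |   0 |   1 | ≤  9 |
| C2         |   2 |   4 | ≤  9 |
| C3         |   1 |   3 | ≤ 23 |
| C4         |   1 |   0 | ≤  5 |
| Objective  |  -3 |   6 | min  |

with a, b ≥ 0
Optimal: a = 4.5, b = 0
Binding: C2, b ≥ 0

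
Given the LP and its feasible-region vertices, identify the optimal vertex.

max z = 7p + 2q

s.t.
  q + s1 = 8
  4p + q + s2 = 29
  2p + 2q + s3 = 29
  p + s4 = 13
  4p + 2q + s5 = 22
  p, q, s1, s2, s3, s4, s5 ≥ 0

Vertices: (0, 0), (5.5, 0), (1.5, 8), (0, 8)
(5.5, 0) with z = 38.5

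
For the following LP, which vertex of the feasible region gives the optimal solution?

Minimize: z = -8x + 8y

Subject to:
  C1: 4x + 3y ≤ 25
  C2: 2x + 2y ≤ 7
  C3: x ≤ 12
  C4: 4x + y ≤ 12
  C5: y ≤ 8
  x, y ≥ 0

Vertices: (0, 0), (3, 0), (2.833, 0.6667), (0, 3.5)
Evaluating z = -8x + 8y at each vertex:
  (0, 0): z = 0
  (3, 0): z = -24
  (2.833, 0.6667): z = -17.33
  (0, 3.5): z = 28

The smallest value is z = -24, attained at (3, 0).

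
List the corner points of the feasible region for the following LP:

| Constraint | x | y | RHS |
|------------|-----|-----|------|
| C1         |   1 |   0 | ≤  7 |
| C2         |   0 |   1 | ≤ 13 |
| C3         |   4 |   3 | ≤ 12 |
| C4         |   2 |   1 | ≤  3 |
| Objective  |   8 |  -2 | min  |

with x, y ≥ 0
Each vertex is the intersection of two constraint boundaries that also satisfies all remaining constraints:
  x = 0 and y = 0 → (0, 0)
  2x + y = 3 and y = 0 → (1.5, 0)
  2x + y = 3 and x = 0 → (0, 3)

Vertices: (0, 0), (1.5, 0), (0, 3)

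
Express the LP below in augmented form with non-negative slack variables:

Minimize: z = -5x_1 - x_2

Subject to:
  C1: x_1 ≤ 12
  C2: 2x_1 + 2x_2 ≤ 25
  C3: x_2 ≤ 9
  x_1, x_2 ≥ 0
min z = -5x_1 - x_2

s.t.
  x_1 + s1 = 12
  2x_1 + 2x_2 + s2 = 25
  x_2 + s3 = 9
  x_1, x_2, s1, s2, s3 ≥ 0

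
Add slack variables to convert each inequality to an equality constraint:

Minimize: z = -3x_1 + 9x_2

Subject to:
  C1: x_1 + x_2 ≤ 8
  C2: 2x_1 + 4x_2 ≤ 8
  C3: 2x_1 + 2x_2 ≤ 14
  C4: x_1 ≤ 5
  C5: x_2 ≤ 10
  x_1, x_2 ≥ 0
min z = -3x_1 + 9x_2

s.t.
  x_1 + x_2 + s1 = 8
  2x_1 + 4x_2 + s2 = 8
  2x_1 + 2x_2 + s3 = 14
  x_1 + s4 = 5
  x_2 + s5 = 10
  x_1, x_2, s1, s2, s3, s4, s5 ≥ 0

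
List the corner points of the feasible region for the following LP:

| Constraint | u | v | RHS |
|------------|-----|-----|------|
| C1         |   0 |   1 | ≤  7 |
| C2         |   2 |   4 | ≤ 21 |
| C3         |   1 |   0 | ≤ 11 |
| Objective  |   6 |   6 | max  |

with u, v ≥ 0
Each vertex is the intersection of two constraint boundaries that also satisfies all remaining constraints:
  u = 0 and v = 0 → (0, 0)
  2u + 4v = 21 and v = 0 → (10.5, 0)
  2u + 4v = 21 and u = 0 → (0, 5.25)

Vertices: (0, 0), (10.5, 0), (0, 5.25)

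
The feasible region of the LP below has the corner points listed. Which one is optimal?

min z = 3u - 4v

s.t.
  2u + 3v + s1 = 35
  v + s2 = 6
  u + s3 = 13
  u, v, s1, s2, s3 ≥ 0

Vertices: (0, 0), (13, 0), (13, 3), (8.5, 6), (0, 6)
Evaluating z = 3u - 4v at each vertex:
  (0, 0): z = 0
  (13, 0): z = 39
  (13, 3): z = 27
  (8.5, 6): z = 1.5
  (0, 6): z = -24

The smallest value is z = -24, attained at (0, 6).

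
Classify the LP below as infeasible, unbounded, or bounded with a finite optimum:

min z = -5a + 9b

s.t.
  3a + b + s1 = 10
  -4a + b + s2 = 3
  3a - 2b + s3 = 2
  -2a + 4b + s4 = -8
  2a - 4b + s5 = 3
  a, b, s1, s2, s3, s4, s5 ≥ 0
The row 2a - 4b + s5 = 3 with s5 ≥ 0 requires 2a - 4b ≤ 3, while the row -2a + 4b + s4 = -8 with s4 ≥ 0 is equivalent to 2a - 4b ≥ 8. Together they would need 8 ≤ 2a - 4b ≤ 3, which is impossible since 8 > 3. No point satisfies all constraints.

Infeasible: no point satisfies all constraints simultaneously.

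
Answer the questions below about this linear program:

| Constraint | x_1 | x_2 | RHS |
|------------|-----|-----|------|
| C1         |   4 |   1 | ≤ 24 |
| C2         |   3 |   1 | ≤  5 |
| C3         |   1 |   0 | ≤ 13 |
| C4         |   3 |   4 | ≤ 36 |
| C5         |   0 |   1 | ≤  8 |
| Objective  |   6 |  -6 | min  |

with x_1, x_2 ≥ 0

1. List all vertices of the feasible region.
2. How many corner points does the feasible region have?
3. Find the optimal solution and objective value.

1. (0, 0), (1.667, 0), (0, 5)
2. 3
3. x_1 = 0, x_2 = 5, z = -30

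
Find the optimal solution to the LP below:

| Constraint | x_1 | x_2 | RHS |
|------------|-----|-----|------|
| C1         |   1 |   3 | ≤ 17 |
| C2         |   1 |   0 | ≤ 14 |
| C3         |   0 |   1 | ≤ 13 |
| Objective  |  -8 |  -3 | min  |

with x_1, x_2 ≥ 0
x_1 = 14, x_2 = 1, z = -115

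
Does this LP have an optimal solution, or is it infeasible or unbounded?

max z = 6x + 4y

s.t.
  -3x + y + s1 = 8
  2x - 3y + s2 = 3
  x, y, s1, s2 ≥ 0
Feasible point: (0, 0) satisfies every constraint, so the LP is feasible.
Direction d = (1, 1): for each constraint row a, a·d ≤ 0 —
  (-3)(1) + (1)(1) = -2 ≤ 0
  (2)(1) + (-3)(1) = -1 ≤ 0
and d ≥ 0, so (0, 0) + t·d stays feasible for every t ≥ 0. Along this ray z = 6x + 4y changes by 10 per unit t, so z → +∞.

Unbounded: there is a feasible ray along which z → +∞.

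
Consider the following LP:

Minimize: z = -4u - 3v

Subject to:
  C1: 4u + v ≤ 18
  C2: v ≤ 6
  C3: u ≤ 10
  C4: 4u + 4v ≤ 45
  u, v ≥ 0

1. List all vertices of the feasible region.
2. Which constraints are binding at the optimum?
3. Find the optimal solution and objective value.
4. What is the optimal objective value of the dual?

1. (0, 0), (4.5, 0), (3, 6), (0, 6)
2. C1, C2
3. u = 3, v = 6, z = -30
4. -30 (by strong duality, equal to the primal optimum)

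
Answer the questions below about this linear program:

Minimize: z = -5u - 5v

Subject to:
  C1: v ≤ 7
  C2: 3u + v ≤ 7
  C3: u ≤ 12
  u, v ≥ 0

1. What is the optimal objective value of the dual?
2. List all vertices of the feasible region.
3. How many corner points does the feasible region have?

1. -35 (by strong duality, equal to the primal optimum)
2. (0, 0), (2.333, 0), (0, 7)
3. 3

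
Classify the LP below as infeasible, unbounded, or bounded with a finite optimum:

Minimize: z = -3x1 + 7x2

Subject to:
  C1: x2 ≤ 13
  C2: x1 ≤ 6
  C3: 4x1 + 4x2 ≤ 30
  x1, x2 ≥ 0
The point (6, 0) satisfies every constraint, so the LP is feasible; the constraints give x1 ≤ 6 and x2 ≤ 13, which with x1, x2 ≥ 0 keep the feasible region inside a bounded box. A feasible, bounded LP attains a finite optimum at a vertex.

Bounded optimum: z* = -18 at (6, 0).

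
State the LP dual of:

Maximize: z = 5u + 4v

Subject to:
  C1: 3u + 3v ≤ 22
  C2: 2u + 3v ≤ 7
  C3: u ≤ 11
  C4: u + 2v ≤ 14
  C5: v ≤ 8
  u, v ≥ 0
Minimize: z = 22y1 + 7y2 + 11y3 + 14y4 + 8y5

Subject to:
  C1: -3y1 - 2y2 - y3 - y4 ≤ -5
  C2: -3y1 - 3y2 - 2y4 - y5 ≤ -4
  y1, y2, y3, y4, y5 ≥ 0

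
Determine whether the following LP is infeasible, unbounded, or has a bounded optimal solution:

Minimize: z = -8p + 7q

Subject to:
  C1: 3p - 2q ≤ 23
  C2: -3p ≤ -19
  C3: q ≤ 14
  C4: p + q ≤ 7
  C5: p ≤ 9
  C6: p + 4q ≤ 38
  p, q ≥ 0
The point (7, 0) satisfies every constraint, so the LP is feasible; the constraints give p ≤ 9 and q ≤ 14, which with p, q ≥ 0 keep the feasible region inside a bounded box. A feasible, bounded LP attains a finite optimum at a vertex.

Evaluating z = -8p + 7q at each vertex:
  (6.333, 0): z = -50.67
  (7, 0): z = -56
  (6.333, 0.6667): z = -46

The LP has an optimal solution: (7, 0) with z = -56.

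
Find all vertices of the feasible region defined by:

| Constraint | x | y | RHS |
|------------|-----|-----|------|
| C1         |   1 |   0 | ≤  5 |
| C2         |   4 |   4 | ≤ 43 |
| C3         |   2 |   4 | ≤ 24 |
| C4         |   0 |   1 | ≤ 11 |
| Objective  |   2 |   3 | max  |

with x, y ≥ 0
Each vertex is the intersection of two constraint boundaries that also satisfies all remaining constraints:
  x = 0 and y = 0 → (0, 0)
  x = 5 and y = 0 → (5, 0)
  x = 5 and 2x + 4y = 24 → (5, 3.5)
  2x + 4y = 24 and x = 0 → (0, 6)

Vertices: (0, 0), (5, 0), (5, 3.5), (0, 6)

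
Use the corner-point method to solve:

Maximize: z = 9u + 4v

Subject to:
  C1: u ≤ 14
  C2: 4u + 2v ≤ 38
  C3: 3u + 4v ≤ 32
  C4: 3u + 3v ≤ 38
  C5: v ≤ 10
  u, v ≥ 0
u = 9.5, v = 0, z = 85.5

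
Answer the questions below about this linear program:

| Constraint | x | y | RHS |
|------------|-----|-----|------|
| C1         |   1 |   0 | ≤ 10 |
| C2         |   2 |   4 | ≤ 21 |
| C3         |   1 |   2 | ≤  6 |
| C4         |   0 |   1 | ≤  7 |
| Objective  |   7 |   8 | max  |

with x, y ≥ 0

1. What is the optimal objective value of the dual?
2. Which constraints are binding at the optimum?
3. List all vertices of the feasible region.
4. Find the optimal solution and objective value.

1. 42 (by strong duality, equal to the primal optimum)
2. C3, y ≥ 0
3. (0, 0), (6, 0), (0, 3)
4. x = 6, y = 0, z = 42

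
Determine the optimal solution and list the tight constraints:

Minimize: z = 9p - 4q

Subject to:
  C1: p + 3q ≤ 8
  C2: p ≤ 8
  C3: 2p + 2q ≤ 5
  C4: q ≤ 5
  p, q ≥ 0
Optimal: p = 0, q = 2.5
Slack at optimum:
  C1: slack = 0.5
  C2: slack = 8
  C3: slack = 0 (binding)
  C4: slack = 2.5
  p ≥ 0: p = 0 (binding)
  q ≥ 0: q = 2.5
Binding constraints: C3, p ≥ 0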